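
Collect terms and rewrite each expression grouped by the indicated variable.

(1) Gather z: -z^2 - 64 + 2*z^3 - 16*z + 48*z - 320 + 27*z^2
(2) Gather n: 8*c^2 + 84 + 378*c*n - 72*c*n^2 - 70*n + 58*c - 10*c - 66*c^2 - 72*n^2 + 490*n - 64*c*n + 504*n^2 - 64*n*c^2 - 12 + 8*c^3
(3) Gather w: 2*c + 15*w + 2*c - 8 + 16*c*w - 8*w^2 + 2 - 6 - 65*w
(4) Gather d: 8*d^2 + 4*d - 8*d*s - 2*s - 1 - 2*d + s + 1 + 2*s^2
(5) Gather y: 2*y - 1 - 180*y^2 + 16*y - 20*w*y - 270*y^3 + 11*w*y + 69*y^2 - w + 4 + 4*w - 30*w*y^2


(1) = 2*z^3 + 26*z^2 + 32*z - 384
(2) = 8*c^3 - 58*c^2 + 48*c + n^2*(432 - 72*c) + n*(-64*c^2 + 314*c + 420) + 72
(3) = 4*c - 8*w^2 + w*(16*c - 50) - 12
(4) = 8*d^2 + d*(2 - 8*s) + 2*s^2 - s
(5) = 3*w - 270*y^3 + y^2*(-30*w - 111) + y*(18 - 9*w) + 3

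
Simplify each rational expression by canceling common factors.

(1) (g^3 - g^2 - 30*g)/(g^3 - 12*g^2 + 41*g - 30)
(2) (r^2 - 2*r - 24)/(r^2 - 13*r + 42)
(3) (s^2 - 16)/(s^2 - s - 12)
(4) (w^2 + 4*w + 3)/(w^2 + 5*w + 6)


(1) = (g^2 + 5*g)/(g^2 - 6*g + 5)
(2) = (r + 4)/(r - 7)
(3) = (s + 4)/(s + 3)
(4) = (w + 1)/(w + 2)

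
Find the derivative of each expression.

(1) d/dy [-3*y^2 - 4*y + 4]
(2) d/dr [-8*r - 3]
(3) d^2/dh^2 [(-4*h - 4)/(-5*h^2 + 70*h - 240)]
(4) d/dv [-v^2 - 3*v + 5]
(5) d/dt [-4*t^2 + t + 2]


(1) = -6*y - 4
(2) = -8
(3) = 8*((13 - 3*h)*(h^2 - 14*h + 48) + 4*(h - 7)^2*(h + 1))/(5*(h^2 - 14*h + 48)^3)
(4) = -2*v - 3
(5) = 1 - 8*t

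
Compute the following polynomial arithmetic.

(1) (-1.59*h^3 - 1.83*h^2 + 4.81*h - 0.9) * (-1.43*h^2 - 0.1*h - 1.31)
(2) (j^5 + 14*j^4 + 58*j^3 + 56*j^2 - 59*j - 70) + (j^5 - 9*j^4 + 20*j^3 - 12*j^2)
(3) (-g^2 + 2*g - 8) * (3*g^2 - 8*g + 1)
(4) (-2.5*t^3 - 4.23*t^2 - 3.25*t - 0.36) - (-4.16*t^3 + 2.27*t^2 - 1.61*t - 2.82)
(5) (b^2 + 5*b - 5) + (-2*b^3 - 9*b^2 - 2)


(1) = 2.2737*h^5 + 2.7759*h^4 - 4.6124*h^3 + 3.2033*h^2 - 6.2111*h + 1.179
(2) = 2*j^5 + 5*j^4 + 78*j^3 + 44*j^2 - 59*j - 70
(3) = -3*g^4 + 14*g^3 - 41*g^2 + 66*g - 8
(4) = 1.66*t^3 - 6.5*t^2 - 1.64*t + 2.46
(5) = -2*b^3 - 8*b^2 + 5*b - 7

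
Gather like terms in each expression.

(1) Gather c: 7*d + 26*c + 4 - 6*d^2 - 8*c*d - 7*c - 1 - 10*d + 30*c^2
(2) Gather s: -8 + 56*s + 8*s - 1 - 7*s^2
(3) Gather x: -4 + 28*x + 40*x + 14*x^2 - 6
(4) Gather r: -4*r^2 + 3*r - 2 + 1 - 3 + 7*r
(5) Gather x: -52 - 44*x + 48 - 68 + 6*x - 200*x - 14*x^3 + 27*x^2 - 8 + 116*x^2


(1) = 30*c^2 + c*(19 - 8*d) - 6*d^2 - 3*d + 3
(2) = -7*s^2 + 64*s - 9
(3) = 14*x^2 + 68*x - 10
(4) = -4*r^2 + 10*r - 4
(5) = -14*x^3 + 143*x^2 - 238*x - 80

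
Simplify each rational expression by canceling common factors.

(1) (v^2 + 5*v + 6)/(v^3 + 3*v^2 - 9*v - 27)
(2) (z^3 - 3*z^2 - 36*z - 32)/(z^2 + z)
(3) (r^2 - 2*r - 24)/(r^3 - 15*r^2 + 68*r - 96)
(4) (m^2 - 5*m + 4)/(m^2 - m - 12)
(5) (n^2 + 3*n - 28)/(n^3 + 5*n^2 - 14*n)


(1) = (v + 2)/(v^2 - 9)
(2) = (z^2 - 4*z - 32)/z
(3) = (r^2 - 2*r - 24)/(r^3 - 15*r^2 + 68*r - 96)
(4) = (m - 1)/(m + 3)
(5) = (n - 4)/(n^2 - 2*n)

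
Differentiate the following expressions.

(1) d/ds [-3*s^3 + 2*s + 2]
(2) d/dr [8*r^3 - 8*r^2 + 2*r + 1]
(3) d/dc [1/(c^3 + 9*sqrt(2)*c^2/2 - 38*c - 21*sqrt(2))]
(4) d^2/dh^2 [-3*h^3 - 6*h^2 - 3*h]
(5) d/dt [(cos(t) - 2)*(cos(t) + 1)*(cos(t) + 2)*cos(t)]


(1) = 2 - 9*s^2
(2) = 24*r^2 - 16*r + 2
(3) = 4*(-3*c^2 - 9*sqrt(2)*c + 38)/(2*c^3 + 9*sqrt(2)*c^2 - 76*c - 42*sqrt(2))^2
(4) = -18*h - 12
(5) = (-4*cos(t)^3 - 3*cos(t)^2 + 8*cos(t) + 4)*sin(t)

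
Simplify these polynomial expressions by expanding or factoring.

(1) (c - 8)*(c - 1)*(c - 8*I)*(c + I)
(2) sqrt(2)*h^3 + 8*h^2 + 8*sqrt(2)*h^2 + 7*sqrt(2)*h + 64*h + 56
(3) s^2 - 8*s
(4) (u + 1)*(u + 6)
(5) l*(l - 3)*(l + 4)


(1) = c^4 - 9*c^3 - 7*I*c^3 + 16*c^2 + 63*I*c^2 - 72*c - 56*I*c + 64
(2) = (h + 7)*(h + 4*sqrt(2))*(sqrt(2)*h + sqrt(2))
(3) = s*(s - 8)
(4) = u^2 + 7*u + 6
(5) = l^3 + l^2 - 12*l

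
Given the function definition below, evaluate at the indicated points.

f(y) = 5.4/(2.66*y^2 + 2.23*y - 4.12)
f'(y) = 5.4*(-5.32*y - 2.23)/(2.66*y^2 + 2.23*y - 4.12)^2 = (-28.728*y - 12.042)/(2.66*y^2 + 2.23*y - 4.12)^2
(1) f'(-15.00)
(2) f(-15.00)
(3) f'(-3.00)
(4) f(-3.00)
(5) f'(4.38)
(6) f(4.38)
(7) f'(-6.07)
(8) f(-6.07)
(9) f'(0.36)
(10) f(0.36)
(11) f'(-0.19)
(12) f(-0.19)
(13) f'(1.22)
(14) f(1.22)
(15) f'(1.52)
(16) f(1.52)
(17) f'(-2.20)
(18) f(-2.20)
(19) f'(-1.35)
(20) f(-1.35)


(1) = 0.00
(2) = 0.01
(3) = 0.43
(4) = 0.41
(5) = -0.04
(6) = 0.10
(7) = 0.03
(8) = 0.07
(9) = -2.53
(10) = -1.82
(11) = -0.33
(12) = -1.21
(13) = -7.19
(14) = 2.11
(15) = -1.90
(16) = 1.00
(17) = 3.45
(18) = 1.40
(19) = 5.13
(20) = -2.37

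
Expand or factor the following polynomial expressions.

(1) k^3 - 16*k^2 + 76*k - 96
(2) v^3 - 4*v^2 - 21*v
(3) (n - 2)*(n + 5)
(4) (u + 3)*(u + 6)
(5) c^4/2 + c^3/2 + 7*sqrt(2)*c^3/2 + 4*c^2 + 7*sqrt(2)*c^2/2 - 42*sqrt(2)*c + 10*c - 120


(1) = (k - 8)*(k - 6)*(k - 2)
(2) = v*(v - 7)*(v + 3)
(3) = n^2 + 3*n - 10
(4) = u^2 + 9*u + 18
(5) = (c/2 + sqrt(2))*(c - 3)*(c + 4)*(c + 5*sqrt(2))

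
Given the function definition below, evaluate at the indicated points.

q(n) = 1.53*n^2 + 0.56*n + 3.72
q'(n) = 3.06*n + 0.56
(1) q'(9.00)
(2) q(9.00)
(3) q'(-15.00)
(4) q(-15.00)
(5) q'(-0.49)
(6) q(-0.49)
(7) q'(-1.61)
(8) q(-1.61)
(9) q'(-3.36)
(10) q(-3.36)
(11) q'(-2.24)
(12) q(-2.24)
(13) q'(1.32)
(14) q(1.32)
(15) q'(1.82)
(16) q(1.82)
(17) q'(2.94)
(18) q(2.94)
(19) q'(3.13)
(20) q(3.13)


(1) = 28.10
(2) = 132.69
(3) = -45.34
(4) = 339.57
(5) = -0.94
(6) = 3.81
(7) = -4.37
(8) = 6.78
(9) = -9.72
(10) = 19.11
(11) = -6.29
(12) = 10.14
(13) = 4.60
(14) = 7.13
(15) = 6.13
(16) = 9.81
(17) = 9.56
(18) = 18.59
(19) = 10.14
(20) = 20.46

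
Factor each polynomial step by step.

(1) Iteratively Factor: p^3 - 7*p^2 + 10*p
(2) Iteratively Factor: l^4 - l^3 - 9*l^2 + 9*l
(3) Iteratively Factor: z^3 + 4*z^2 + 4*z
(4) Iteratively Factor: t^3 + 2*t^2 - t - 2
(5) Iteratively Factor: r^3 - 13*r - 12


(1) = (p)*(p^2 - 7*p + 10) = p*(p - 5)*(p - 2)
(2) = (l)*(l^3 - l^2 - 9*l + 9) = l*(l - 3)*(l^2 + 2*l - 3) = l*(l - 3)*(l + 3)*(l - 1)
(3) = (z)*(z^2 + 4*z + 4) = z*(z + 2)*(z + 2)
(4) = (t + 1)*(t^2 + t - 2) = (t + 1)*(t + 2)*(t - 1)
(5) = (r - 4)*(r^2 + 4*r + 3) = (r - 4)*(r + 1)*(r + 3)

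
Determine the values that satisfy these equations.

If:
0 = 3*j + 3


Then:
j = -1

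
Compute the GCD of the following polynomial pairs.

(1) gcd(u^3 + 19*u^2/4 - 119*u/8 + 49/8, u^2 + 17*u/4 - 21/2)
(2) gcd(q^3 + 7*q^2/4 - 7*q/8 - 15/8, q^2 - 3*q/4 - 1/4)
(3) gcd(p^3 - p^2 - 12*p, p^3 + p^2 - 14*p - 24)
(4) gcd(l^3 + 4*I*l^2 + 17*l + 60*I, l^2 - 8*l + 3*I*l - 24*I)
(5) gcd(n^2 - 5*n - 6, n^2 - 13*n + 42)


(1) = u - 7/4
(2) = q - 1
(3) = gcd(p*(p - 4)*(p + 3), (p - 4)*(p + 2)*(p + 3)) = p^2 - p - 12
(4) = gcd((l - 4*I)*(l + 3*I)*(l + 5*I), (l - 8)*(l + 3*I)) = l + 3*I
(5) = n - 6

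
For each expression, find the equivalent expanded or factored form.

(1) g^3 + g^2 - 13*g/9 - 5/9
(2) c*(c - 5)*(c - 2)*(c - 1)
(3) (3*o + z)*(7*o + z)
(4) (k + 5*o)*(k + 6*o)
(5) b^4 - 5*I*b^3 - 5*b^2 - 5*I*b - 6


(1) = (g - 1)*(g + 1/3)*(g + 5/3)
(2) = c^4 - 8*c^3 + 17*c^2 - 10*c
(3) = 21*o^2 + 10*o*z + z^2
(4) = k^2 + 11*k*o + 30*o^2
(5) = (b - 3*I)*(b - 2*I)*(b - I)*(b + I)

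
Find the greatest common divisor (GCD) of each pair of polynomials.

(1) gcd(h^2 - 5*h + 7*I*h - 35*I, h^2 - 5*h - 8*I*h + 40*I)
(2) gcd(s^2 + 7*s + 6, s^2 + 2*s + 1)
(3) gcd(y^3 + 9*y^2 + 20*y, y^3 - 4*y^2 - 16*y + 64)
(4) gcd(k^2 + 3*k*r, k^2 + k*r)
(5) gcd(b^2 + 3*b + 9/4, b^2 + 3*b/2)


(1) = gcd((h - 5)*(h + 7*I), (h - 5)*(h - 8*I)) = h - 5
(2) = s + 1
(3) = y + 4
(4) = k
(5) = b + 3/2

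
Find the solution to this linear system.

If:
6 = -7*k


Then:
k = -6/7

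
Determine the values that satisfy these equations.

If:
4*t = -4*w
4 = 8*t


Then:
t = 1/2
w = -1/2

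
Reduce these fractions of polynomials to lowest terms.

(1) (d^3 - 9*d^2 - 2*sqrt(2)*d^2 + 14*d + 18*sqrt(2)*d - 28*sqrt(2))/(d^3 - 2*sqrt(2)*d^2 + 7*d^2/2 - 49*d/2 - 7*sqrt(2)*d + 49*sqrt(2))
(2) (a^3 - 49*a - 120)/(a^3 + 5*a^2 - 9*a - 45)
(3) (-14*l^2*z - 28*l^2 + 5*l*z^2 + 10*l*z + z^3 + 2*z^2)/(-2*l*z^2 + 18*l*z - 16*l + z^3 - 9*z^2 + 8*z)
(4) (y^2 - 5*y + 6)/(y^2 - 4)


(1) = (2*d^2 - 18*d + 28)/(2*d^2 + 7*d - 49)
(2) = (a - 8)/(a - 3)
(3) = (7*l*z + 14*l + z^2 + 2*z)/(z^2 - 9*z + 8)
(4) = (y - 3)/(y + 2)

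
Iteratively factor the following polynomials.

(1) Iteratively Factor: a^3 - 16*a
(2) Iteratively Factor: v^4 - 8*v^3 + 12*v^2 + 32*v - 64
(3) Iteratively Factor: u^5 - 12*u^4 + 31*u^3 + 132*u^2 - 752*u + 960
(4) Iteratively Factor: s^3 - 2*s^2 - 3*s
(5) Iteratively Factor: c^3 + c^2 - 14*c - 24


(1) = (a + 4)*(a^2 - 4*a) = a*(a + 4)*(a - 4)
(2) = (v - 2)*(v^3 - 6*v^2 + 32) = (v - 4)*(v - 2)*(v^2 - 2*v - 8) = (v - 4)*(v - 2)*(v + 2)*(v - 4)
(3) = (u - 3)*(u^4 - 9*u^3 + 4*u^2 + 144*u - 320) = (u - 5)*(u - 3)*(u^3 - 4*u^2 - 16*u + 64) = (u - 5)*(u - 4)*(u - 3)*(u^2 - 16) = (u - 5)*(u - 4)^2*(u - 3)*(u + 4)
(4) = (s - 3)*(s^2 + s) = (s - 3)*(s + 1)*(s)
(5) = (c + 2)*(c^2 - c - 12) = (c - 4)*(c + 2)*(c + 3)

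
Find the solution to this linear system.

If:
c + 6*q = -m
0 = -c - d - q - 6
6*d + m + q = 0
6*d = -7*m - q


Then:
c = -216/31
d = -6/31
m = 0
q = 36/31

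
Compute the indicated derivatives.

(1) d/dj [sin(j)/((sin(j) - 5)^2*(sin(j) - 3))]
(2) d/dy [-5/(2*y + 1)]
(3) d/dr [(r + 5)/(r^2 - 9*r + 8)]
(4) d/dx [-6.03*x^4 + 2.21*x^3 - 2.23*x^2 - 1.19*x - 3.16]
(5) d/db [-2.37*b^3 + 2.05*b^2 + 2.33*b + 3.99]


(1) = (3*sin(j) + cos(2*j) + 14)*cos(j)/((sin(j) - 5)^3*(sin(j) - 3)^2)
(2) = 10/(2*y + 1)^2
(3) = (r^2 - 9*r - (r + 5)*(2*r - 9) + 8)/(r^2 - 9*r + 8)^2
(4) = -24.12*x^3 + 6.63*x^2 - 4.46*x - 1.19
(5) = -7.11*b^2 + 4.1*b + 2.33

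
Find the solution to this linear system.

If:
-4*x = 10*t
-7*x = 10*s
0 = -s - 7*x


Then:
s = 0
t = 0
x = 0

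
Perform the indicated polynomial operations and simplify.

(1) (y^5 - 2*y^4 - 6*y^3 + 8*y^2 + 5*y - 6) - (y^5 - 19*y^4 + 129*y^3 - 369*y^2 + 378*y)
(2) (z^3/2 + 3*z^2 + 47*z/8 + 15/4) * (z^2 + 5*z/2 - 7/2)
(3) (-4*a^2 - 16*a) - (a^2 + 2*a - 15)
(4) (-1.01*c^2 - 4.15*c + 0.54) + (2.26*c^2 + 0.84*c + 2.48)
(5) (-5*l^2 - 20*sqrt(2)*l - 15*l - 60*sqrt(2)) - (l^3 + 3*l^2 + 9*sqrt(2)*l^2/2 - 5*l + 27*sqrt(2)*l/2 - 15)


(1) = 17*y^4 - 135*y^3 + 377*y^2 - 373*y - 6
(2) = z^5/2 + 17*z^4/4 + 93*z^3/8 + 127*z^2/16 - 179*z/16 - 105/8
(3) = -5*a^2 - 18*a + 15
(4) = 1.25*c^2 - 3.31*c + 3.02
(5) = -l^3 - 8*l^2 - 9*sqrt(2)*l^2/2 - 67*sqrt(2)*l/2 - 10*l - 60*sqrt(2) + 15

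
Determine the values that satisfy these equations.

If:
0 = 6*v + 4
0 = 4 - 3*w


Then:
v = -2/3
w = 4/3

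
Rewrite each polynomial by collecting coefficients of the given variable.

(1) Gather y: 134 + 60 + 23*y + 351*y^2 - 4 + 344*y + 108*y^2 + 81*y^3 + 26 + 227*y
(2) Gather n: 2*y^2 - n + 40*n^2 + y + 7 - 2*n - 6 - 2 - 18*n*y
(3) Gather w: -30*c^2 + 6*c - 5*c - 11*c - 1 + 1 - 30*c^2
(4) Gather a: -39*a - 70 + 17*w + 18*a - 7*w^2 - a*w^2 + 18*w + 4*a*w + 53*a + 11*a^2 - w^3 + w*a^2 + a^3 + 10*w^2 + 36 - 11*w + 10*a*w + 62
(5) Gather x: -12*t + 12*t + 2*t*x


(1) = 81*y^3 + 459*y^2 + 594*y + 216
(2) = 40*n^2 + n*(-18*y - 3) + 2*y^2 + y - 1
(3) = -60*c^2 - 10*c
(4) = a^3 + a^2*(w + 11) + a*(-w^2 + 14*w + 32) - w^3 + 3*w^2 + 24*w + 28
(5) = 2*t*x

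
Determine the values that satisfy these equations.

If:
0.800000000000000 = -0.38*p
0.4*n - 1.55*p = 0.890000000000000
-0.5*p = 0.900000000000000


Then:
No Solution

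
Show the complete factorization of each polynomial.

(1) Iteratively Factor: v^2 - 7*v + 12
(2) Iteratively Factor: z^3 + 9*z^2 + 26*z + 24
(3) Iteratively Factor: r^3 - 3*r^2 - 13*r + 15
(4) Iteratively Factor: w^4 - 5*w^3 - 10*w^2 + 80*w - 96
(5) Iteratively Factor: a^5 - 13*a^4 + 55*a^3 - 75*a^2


(1) = (v - 3)*(v - 4)
(2) = (z + 4)*(z^2 + 5*z + 6) = (z + 3)*(z + 4)*(z + 2)
(3) = (r - 5)*(r^2 + 2*r - 3) = (r - 5)*(r - 1)*(r + 3)
(4) = (w + 4)*(w^3 - 9*w^2 + 26*w - 24) = (w - 3)*(w + 4)*(w^2 - 6*w + 8) = (w - 4)*(w - 3)*(w + 4)*(w - 2)
(5) = (a - 3)*(a^4 - 10*a^3 + 25*a^2) = a*(a - 3)*(a^3 - 10*a^2 + 25*a) = a*(a - 5)*(a - 3)*(a^2 - 5*a) = a^2*(a - 5)*(a - 3)*(a - 5)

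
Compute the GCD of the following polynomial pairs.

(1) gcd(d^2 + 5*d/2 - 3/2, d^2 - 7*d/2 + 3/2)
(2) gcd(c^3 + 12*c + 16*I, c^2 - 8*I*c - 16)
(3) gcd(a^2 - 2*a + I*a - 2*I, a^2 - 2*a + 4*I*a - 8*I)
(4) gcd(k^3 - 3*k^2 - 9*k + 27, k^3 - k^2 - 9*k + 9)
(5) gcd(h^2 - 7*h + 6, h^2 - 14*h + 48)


(1) = gcd((d - 1/2)*(d + 3), (d - 3)*(d - 1/2)) = d - 1/2
(2) = gcd((c - 4*I)*(c + 2*I)^2, (c - 4*I)^2) = c - 4*I
(3) = a - 2
(4) = gcd((k - 3)^2*(k + 3), (k - 3)*(k - 1)*(k + 3)) = k^2 - 9
(5) = h - 6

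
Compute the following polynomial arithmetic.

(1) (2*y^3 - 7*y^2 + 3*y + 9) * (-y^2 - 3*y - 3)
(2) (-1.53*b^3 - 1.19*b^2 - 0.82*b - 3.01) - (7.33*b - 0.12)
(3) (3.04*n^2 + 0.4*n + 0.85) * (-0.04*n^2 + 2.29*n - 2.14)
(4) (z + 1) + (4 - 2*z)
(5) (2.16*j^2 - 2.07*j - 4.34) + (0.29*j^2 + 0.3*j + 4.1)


(1) = -2*y^5 + y^4 + 12*y^3 + 3*y^2 - 36*y - 27
(2) = -1.53*b^3 - 1.19*b^2 - 8.15*b - 2.89
(3) = -0.1216*n^4 + 6.9456*n^3 - 5.6236*n^2 + 1.0905*n - 1.819
(4) = 5 - z
(5) = 2.45*j^2 - 1.77*j - 0.24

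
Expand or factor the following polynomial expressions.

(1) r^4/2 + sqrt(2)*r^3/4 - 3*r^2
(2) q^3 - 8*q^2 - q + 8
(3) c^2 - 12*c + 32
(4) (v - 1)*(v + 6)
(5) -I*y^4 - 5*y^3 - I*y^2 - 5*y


(1) = r^2*(r/2 + sqrt(2))*(r - 3*sqrt(2)/2)
(2) = (q - 8)*(q - 1)*(q + 1)
(3) = (c - 8)*(c - 4)
(4) = v^2 + 5*v - 6
(5) = y*(y - 5*I)*(y - I)*(-I*y + 1)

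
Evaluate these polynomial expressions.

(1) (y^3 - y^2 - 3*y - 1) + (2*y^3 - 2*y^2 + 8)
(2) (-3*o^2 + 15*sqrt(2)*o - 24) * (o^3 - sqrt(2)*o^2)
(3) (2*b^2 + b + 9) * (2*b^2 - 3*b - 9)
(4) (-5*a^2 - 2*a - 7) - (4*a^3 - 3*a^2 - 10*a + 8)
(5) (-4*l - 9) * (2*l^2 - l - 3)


(1) = 3*y^3 - 3*y^2 - 3*y + 7
(2) = -3*o^5 + 18*sqrt(2)*o^4 - 54*o^3 + 24*sqrt(2)*o^2
(3) = 4*b^4 - 4*b^3 - 3*b^2 - 36*b - 81
(4) = -4*a^3 - 2*a^2 + 8*a - 15
(5) = -8*l^3 - 14*l^2 + 21*l + 27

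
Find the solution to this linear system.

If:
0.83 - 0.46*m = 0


Then:
m = 1.80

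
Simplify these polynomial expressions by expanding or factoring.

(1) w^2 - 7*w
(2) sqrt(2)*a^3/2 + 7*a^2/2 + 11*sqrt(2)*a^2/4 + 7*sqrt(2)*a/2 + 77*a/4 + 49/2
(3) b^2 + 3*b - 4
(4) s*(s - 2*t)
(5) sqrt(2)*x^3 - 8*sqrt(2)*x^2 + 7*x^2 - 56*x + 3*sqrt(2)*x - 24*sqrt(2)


(1) = w*(w - 7)
(2) = (a + 7/2)*(a + 7*sqrt(2)/2)*(sqrt(2)*a/2 + sqrt(2))
(3) = (b - 1)*(b + 4)
(4) = s^2 - 2*s*t
(5) = (x - 8)*(x + 3*sqrt(2))*(sqrt(2)*x + 1)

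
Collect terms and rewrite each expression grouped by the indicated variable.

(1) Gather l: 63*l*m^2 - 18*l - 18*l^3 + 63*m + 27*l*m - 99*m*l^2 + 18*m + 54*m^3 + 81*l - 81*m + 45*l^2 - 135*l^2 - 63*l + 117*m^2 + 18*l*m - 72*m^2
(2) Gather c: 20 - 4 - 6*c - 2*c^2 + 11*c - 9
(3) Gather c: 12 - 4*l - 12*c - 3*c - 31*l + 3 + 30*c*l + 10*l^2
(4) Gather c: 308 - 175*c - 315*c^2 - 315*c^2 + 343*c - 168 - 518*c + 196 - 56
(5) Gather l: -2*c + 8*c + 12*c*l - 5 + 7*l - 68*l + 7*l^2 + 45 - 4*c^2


(1) = -18*l^3 + l^2*(-99*m - 90) + l*(63*m^2 + 45*m) + 54*m^3 + 45*m^2
(2) = -2*c^2 + 5*c + 7
(3) = c*(30*l - 15) + 10*l^2 - 35*l + 15
(4) = -630*c^2 - 350*c + 280
(5) = -4*c^2 + 6*c + 7*l^2 + l*(12*c - 61) + 40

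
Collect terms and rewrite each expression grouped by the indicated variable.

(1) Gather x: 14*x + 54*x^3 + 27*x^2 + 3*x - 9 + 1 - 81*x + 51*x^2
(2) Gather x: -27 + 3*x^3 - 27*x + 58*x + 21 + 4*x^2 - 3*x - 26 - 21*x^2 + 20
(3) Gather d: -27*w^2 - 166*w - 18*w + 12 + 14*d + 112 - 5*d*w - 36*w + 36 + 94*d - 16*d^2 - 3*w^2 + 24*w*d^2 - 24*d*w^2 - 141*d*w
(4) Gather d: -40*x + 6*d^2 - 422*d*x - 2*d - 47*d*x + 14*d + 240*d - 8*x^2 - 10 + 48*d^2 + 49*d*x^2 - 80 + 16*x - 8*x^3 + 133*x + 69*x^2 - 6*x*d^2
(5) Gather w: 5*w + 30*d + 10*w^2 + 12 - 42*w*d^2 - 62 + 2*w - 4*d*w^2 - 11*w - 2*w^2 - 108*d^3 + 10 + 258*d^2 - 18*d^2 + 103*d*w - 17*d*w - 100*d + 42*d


(1) = 54*x^3 + 78*x^2 - 64*x - 8
(2) = 3*x^3 - 17*x^2 + 28*x - 12
(3) = d^2*(24*w - 16) + d*(-24*w^2 - 146*w + 108) - 30*w^2 - 220*w + 160
(4) = d^2*(54 - 6*x) + d*(49*x^2 - 469*x + 252) - 8*x^3 + 61*x^2 + 109*x - 90
(5) = -108*d^3 + 240*d^2 - 28*d + w^2*(8 - 4*d) + w*(-42*d^2 + 86*d - 4) - 40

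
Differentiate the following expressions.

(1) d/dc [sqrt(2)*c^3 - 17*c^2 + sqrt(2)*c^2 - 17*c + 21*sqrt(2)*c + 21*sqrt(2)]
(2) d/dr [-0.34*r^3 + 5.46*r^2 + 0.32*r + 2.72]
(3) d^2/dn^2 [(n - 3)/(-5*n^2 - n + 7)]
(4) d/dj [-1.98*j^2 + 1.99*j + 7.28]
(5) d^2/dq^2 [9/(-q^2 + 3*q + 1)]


(1) = 3*sqrt(2)*c^2 - 34*c + 2*sqrt(2)*c - 17 + 21*sqrt(2)
(2) = -1.02*r^2 + 10.92*r + 0.32
(3) = 2*(-(n - 3)*(10*n + 1)^2 + (15*n - 14)*(5*n^2 + n - 7))/(5*n^2 + n - 7)^3
(4) = 1.99 - 3.96*j
(5) = 18*(-q^2 + 3*q + (2*q - 3)^2 + 1)/(-q^2 + 3*q + 1)^3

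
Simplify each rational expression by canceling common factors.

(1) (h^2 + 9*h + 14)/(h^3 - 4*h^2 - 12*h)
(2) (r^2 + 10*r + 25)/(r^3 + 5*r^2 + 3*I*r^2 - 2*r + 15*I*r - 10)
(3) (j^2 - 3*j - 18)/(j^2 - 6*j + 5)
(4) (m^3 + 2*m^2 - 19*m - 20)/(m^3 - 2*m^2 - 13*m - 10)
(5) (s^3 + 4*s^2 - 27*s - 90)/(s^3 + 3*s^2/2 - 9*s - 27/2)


(1) = (h + 7)/(h^2 - 6*h)
(2) = (r + 5)/(r^2 + 3*I*r - 2)
(3) = (j^2 - 3*j - 18)/(j^2 - 6*j + 5)
(4) = (m^2 + m - 20)/(m^2 - 3*m - 10)
(5) = (2*s^2 + 2*s - 60)/(2*s^2 - 3*s - 9)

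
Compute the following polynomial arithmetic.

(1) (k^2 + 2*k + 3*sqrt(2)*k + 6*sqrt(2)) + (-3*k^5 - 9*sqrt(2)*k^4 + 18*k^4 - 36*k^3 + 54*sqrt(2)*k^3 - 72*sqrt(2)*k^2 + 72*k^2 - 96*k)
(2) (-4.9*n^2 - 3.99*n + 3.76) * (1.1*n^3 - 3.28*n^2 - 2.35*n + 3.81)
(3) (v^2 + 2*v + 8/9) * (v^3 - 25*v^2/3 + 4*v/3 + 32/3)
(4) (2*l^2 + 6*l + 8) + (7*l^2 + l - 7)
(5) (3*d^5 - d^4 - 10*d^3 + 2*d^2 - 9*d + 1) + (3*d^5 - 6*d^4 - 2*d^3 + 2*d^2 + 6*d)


(1) = -3*k^5 - 9*sqrt(2)*k^4 + 18*k^4 - 36*k^3 + 54*sqrt(2)*k^3 - 72*sqrt(2)*k^2 + 73*k^2 - 94*k + 3*sqrt(2)*k + 6*sqrt(2)
(2) = -5.39*n^5 + 11.683*n^4 + 28.7382*n^3 - 21.6253*n^2 - 24.0379*n + 14.3256
(3) = v^5 - 19*v^4/3 - 130*v^3/9 + 160*v^2/27 + 608*v/27 + 256/27
(4) = 9*l^2 + 7*l + 1
(5) = 6*d^5 - 7*d^4 - 12*d^3 + 4*d^2 - 3*d + 1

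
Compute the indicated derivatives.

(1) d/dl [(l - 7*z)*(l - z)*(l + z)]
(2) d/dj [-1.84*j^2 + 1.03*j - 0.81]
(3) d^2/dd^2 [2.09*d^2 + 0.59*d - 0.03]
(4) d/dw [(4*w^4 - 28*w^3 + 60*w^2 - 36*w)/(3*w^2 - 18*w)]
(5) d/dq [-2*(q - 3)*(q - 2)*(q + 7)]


(1) = 3*l^2 - 14*l*z - z^2
(2) = 1.03 - 3.68*j
(3) = 4.18000000000000
(4) = 4*(2*w^3 - 25*w^2 + 84*w - 81)/(3*(w^2 - 12*w + 36))
(5) = -6*q^2 - 8*q + 58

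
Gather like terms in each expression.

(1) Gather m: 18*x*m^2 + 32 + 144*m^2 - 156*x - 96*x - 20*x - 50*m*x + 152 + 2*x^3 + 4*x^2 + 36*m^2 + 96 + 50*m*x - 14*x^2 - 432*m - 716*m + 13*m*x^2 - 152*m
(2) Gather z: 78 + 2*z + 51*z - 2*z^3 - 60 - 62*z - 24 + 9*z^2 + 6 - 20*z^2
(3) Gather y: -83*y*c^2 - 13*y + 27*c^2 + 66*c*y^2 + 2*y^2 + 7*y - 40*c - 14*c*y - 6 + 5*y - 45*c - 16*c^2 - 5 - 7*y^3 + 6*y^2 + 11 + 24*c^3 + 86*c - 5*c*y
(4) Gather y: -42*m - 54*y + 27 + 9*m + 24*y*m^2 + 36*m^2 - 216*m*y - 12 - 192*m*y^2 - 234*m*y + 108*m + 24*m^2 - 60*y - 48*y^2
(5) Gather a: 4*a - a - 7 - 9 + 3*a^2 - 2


(1) = m^2*(18*x + 180) + m*(13*x^2 - 1300) + 2*x^3 - 10*x^2 - 272*x + 280
(2) = -2*z^3 - 11*z^2 - 9*z
(3) = 24*c^3 + 11*c^2 + c - 7*y^3 + y^2*(66*c + 8) + y*(-83*c^2 - 19*c - 1)
(4) = 60*m^2 + 75*m + y^2*(-192*m - 48) + y*(24*m^2 - 450*m - 114) + 15
(5) = 3*a^2 + 3*a - 18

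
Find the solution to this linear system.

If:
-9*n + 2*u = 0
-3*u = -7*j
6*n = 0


Then:
j = 0
n = 0
u = 0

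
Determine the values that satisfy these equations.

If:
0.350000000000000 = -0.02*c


Then:
c = -17.50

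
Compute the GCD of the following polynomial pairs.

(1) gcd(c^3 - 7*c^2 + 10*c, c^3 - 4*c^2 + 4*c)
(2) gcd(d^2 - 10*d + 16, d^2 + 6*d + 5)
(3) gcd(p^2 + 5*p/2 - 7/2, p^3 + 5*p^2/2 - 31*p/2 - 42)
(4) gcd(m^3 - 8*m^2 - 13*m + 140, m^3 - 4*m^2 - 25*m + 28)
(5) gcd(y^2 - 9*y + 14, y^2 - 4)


(1) = gcd(c*(c - 5)*(c - 2), c*(c - 2)^2) = c^2 - 2*c
(2) = 1
(3) = p + 7/2
(4) = m^2 - 3*m - 28
(5) = y - 2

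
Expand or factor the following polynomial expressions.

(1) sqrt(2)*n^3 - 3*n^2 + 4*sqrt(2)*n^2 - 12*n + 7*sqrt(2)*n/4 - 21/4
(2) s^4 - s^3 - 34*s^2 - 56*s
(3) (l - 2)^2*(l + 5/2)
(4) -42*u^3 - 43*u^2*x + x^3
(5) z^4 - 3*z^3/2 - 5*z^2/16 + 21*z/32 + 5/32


(1) = (n + 7/2)*(n - 3*sqrt(2)/2)*(sqrt(2)*n + sqrt(2)/2)
(2) = s*(s - 7)*(s + 2)*(s + 4)
(3) = l^3 - 3*l^2/2 - 6*l + 10
(4) = (-7*u + x)*(u + x)*(6*u + x)
(5) = (z - 5/4)*(z - 1)*(z + 1/4)*(z + 1/2)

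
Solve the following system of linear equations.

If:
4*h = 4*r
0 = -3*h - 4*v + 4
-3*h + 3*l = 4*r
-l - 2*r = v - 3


Then:
h = 24/43
l = 56/43
r = 24/43
v = 25/43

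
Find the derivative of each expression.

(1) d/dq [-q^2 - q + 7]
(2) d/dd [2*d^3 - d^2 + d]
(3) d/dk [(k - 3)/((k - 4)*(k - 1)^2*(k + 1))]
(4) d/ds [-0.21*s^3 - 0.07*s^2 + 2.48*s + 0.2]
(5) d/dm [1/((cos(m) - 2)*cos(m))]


(1) = -2*q - 1
(2) = 6*d^2 - 2*d + 1
(3) = (-3*k^3 + 19*k^2 - 29*k - 11)/(k^7 - 9*k^6 + 22*k^5 + 2*k^4 - 47*k^3 + 23*k^2 + 24*k - 16)
(4) = -0.63*s^2 - 0.14*s + 2.48
(5) = 2*(-sin(m)/cos(m)^2 + tan(m))/(cos(m) - 2)^2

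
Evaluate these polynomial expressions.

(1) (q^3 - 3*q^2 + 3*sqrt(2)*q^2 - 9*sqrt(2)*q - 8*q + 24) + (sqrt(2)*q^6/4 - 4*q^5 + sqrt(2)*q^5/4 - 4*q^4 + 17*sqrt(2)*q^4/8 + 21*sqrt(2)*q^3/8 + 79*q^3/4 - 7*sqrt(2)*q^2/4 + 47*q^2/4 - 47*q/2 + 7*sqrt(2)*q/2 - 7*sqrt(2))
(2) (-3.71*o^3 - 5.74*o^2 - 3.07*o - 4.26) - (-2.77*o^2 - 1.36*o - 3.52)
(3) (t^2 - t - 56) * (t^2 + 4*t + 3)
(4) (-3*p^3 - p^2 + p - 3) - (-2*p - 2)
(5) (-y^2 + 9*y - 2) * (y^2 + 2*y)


(1) = sqrt(2)*q^6/4 - 4*q^5 + sqrt(2)*q^5/4 - 4*q^4 + 17*sqrt(2)*q^4/8 + 21*sqrt(2)*q^3/8 + 83*q^3/4 + 5*sqrt(2)*q^2/4 + 35*q^2/4 - 63*q/2 - 11*sqrt(2)*q/2 - 7*sqrt(2) + 24
(2) = -3.71*o^3 - 2.97*o^2 - 1.71*o - 0.74
(3) = t^4 + 3*t^3 - 57*t^2 - 227*t - 168
(4) = -3*p^3 - p^2 + 3*p - 1
(5) = -y^4 + 7*y^3 + 16*y^2 - 4*y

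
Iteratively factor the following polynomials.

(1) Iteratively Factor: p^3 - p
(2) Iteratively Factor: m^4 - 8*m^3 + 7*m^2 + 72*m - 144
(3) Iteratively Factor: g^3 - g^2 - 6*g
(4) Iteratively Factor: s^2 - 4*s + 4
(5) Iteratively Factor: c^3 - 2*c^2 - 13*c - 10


(1) = (p)*(p^2 - 1) = p*(p - 1)*(p + 1)
(2) = (m - 4)*(m^3 - 4*m^2 - 9*m + 36) = (m - 4)*(m - 3)*(m^2 - m - 12) = (m - 4)^2*(m - 3)*(m + 3)
(3) = (g)*(g^2 - g - 6) = g*(g + 2)*(g - 3)
(4) = (s - 2)*(s - 2)
(5) = (c - 5)*(c^2 + 3*c + 2) = (c - 5)*(c + 1)*(c + 2)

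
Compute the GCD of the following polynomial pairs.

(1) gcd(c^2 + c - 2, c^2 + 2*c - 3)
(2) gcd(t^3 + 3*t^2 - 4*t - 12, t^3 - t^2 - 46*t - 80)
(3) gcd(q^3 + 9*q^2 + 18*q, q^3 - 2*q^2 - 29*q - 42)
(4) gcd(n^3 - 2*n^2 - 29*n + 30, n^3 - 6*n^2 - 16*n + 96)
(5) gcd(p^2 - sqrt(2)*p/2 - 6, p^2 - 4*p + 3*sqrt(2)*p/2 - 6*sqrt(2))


(1) = gcd((c - 1)*(c + 2), (c - 1)*(c + 3)) = c - 1
(2) = t + 2
(3) = q + 3
(4) = gcd((n - 6)*(n - 1)*(n + 5), (n - 6)*(n - 4)*(n + 4)) = n - 6
(5) = gcd((p - 2*sqrt(2))*(p + 3*sqrt(2)/2), (p - 4)*(p + 3*sqrt(2)/2)) = p + 3*sqrt(2)/2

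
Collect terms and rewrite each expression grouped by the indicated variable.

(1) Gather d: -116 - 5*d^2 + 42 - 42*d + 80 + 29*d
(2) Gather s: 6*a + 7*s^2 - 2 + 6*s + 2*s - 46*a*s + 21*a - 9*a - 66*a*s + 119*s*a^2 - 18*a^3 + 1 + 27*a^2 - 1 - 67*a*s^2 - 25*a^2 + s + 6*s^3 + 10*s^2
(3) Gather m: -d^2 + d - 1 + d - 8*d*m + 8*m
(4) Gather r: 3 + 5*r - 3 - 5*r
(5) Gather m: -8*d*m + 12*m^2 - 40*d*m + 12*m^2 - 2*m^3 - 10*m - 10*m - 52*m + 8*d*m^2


(1) = -5*d^2 - 13*d + 6
(2) = -18*a^3 + 2*a^2 + 18*a + 6*s^3 + s^2*(17 - 67*a) + s*(119*a^2 - 112*a + 9) - 2
(3) = -d^2 + 2*d + m*(8 - 8*d) - 1
(4) = 0
(5) = -2*m^3 + m^2*(8*d + 24) + m*(-48*d - 72)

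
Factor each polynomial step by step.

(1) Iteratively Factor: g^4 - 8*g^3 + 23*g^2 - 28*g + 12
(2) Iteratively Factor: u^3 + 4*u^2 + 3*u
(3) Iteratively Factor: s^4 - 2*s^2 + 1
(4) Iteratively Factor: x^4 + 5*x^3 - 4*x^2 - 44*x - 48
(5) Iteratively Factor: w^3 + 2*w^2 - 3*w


(1) = (g - 3)*(g^3 - 5*g^2 + 8*g - 4) = (g - 3)*(g - 1)*(g^2 - 4*g + 4) = (g - 3)*(g - 2)*(g - 1)*(g - 2)
(2) = (u)*(u^2 + 4*u + 3) = u*(u + 3)*(u + 1)
(3) = (s - 1)*(s^3 + s^2 - s - 1) = (s - 1)^2*(s^2 + 2*s + 1) = (s - 1)^2*(s + 1)*(s + 1)
(4) = (x + 4)*(x^3 + x^2 - 8*x - 12) = (x - 3)*(x + 4)*(x^2 + 4*x + 4) = (x - 3)*(x + 2)*(x + 4)*(x + 2)
(5) = (w - 1)*(w^2 + 3*w) = w*(w - 1)*(w + 3)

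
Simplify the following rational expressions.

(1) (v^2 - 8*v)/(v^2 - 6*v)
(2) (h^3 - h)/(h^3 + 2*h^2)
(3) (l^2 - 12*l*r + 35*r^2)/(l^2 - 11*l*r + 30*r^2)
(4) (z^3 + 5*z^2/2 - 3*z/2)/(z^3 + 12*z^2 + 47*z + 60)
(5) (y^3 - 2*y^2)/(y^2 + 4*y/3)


(1) = (v - 8)/(v - 6)
(2) = (h^2 - 1)/(h^2 + 2*h)
(3) = (-l + 7*r)/(-l + 6*r)
(4) = (2*z^2 - z)/(2*z^2 + 18*z + 40)
(5) = (3*y^2 - 6*y)/(3*y + 4)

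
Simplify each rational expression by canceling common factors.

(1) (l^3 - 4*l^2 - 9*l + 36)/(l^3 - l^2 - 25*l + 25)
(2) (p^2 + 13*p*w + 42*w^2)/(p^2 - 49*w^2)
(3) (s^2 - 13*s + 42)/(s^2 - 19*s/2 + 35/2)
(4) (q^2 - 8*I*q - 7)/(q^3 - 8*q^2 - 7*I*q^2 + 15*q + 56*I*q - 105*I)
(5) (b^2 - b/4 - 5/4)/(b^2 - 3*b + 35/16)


(1) = (l^3 - 4*l^2 - 9*l + 36)/(l^3 - l^2 - 25*l + 25)
(2) = (p + 6*w)/(p - 7*w)
(3) = (2*s - 12)/(2*s - 5)
(4) = (q - I)/(q^2 - 8*q + 15)
(5) = (4*b + 4)/(4*b - 7)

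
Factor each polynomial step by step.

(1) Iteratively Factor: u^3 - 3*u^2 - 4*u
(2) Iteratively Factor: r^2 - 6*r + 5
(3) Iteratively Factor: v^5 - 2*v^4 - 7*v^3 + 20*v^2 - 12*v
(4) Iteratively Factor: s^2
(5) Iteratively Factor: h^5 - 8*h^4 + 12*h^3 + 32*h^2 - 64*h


(1) = (u + 1)*(u^2 - 4*u) = (u - 4)*(u + 1)*(u)
(2) = (r - 5)*(r - 1)
(3) = (v - 1)*(v^4 - v^3 - 8*v^2 + 12*v) = (v - 2)*(v - 1)*(v^3 + v^2 - 6*v) = v*(v - 2)*(v - 1)*(v^2 + v - 6) = v*(v - 2)*(v - 1)*(v + 3)*(v - 2)
(4) = (s)*(s)
(5) = (h)*(h^4 - 8*h^3 + 12*h^2 + 32*h - 64) = h*(h - 4)*(h^3 - 4*h^2 - 4*h + 16) = h*(h - 4)*(h + 2)*(h^2 - 6*h + 8) = h*(h - 4)^2*(h + 2)*(h - 2)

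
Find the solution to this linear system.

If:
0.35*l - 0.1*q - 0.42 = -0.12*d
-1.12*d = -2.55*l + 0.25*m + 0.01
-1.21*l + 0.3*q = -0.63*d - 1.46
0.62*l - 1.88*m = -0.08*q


Then:
d = -0.22
l = -0.12
m = -0.25
q = -4.88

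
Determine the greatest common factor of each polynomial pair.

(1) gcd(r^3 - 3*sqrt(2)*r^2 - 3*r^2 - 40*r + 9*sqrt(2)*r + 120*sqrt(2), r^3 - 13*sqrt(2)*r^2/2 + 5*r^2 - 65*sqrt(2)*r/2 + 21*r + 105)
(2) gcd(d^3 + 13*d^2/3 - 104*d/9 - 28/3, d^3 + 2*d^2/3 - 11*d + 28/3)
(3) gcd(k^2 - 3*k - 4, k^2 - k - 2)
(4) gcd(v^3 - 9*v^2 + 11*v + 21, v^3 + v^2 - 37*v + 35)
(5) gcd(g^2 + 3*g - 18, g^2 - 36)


(1) = gcd((r - 8)*(r + 5)*(r - 3*sqrt(2)), (r + 5)*(r - 7*sqrt(2)/2)*(r - 3*sqrt(2))) = r^2 + r*(5 - 3*sqrt(2)) - 15*sqrt(2)
(2) = d - 7/3
(3) = gcd((k - 4)*(k + 1), (k - 2)*(k + 1)) = k + 1
(4) = gcd((v - 7)*(v - 3)*(v + 1), (v - 5)*(v - 1)*(v + 7)) = 1
(5) = gcd((g - 3)*(g + 6), (g - 6)*(g + 6)) = g + 6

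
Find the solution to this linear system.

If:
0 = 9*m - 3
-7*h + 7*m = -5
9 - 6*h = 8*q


Then:
h = 22/21
m = 1/3
q = 19/56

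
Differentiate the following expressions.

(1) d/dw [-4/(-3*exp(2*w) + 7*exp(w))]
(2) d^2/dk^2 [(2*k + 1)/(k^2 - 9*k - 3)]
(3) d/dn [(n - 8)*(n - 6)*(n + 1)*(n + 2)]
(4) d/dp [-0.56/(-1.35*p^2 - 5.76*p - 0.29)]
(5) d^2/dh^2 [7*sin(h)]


(1) = 4*(7 - 6*exp(w))*exp(-w)/(3*exp(w) - 7)^2
(2) = 2*((17 - 6*k)*(-k^2 + 9*k + 3) - (2*k - 9)^2*(2*k + 1))/(-k^2 + 9*k + 3)^3
(3) = 4*n^3 - 33*n^2 + 16*n + 116
(4) = (-1.512*p - 3.2256)/(1.35*p^2 + 5.76*p + 0.29)^2
(5) = -7*sin(h)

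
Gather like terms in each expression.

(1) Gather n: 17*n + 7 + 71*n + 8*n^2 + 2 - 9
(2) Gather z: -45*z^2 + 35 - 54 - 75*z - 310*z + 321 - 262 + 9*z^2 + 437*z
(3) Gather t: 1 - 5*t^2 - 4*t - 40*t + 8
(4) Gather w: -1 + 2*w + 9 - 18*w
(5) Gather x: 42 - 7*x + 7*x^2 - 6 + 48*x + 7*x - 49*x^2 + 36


(1) = 8*n^2 + 88*n
(2) = -36*z^2 + 52*z + 40
(3) = -5*t^2 - 44*t + 9
(4) = 8 - 16*w
(5) = -42*x^2 + 48*x + 72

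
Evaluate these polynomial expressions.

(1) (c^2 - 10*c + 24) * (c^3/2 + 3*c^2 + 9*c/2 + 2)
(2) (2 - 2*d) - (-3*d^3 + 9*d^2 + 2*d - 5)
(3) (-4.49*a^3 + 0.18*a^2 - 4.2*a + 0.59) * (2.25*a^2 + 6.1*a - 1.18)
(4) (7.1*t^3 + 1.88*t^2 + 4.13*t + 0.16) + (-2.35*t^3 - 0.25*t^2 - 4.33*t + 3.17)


(1) = c^5/2 - 2*c^4 - 27*c^3/2 + 29*c^2 + 88*c + 48
(2) = 3*d^3 - 9*d^2 - 4*d + 7
(3) = -10.1025*a^5 - 26.984*a^4 - 3.0538*a^3 - 24.5049*a^2 + 8.555*a - 0.6962
(4) = 4.75*t^3 + 1.63*t^2 - 0.2*t + 3.33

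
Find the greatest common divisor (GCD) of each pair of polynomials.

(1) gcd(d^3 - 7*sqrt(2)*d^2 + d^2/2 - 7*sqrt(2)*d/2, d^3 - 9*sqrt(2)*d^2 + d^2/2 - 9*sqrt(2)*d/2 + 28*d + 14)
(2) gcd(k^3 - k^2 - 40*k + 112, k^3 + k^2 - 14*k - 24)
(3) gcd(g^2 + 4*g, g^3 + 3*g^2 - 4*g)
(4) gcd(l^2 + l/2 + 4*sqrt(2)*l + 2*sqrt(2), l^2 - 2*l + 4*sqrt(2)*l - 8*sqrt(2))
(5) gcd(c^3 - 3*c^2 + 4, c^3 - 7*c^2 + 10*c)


(1) = d^2 + d*(1/2 - 7*sqrt(2)) - 7*sqrt(2)/2
(2) = gcd((k - 4)^2*(k + 7), (k - 4)*(k + 2)*(k + 3)) = k - 4
(3) = gcd(g*(g + 4), g*(g - 1)*(g + 4)) = g^2 + 4*g
(4) = gcd((l + 1/2)*(l + 4*sqrt(2)), (l - 2)*(l + 4*sqrt(2))) = l + 4*sqrt(2)
(5) = c - 2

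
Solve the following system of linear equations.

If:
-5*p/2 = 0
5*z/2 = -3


Then:
p = 0
z = -6/5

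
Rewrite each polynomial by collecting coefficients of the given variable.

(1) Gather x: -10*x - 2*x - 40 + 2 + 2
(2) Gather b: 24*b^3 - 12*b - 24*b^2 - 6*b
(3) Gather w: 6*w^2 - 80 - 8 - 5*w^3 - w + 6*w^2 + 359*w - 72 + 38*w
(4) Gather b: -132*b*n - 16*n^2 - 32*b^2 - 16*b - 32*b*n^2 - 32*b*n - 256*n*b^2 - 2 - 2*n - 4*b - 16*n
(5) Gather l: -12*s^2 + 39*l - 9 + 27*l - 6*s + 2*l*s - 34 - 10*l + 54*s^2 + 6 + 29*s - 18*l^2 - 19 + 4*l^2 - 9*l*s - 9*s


(1) = -12*x - 36
(2) = 24*b^3 - 24*b^2 - 18*b
(3) = -5*w^3 + 12*w^2 + 396*w - 160
(4) = b^2*(-256*n - 32) + b*(-32*n^2 - 164*n - 20) - 16*n^2 - 18*n - 2
(5) = -14*l^2 + l*(56 - 7*s) + 42*s^2 + 14*s - 56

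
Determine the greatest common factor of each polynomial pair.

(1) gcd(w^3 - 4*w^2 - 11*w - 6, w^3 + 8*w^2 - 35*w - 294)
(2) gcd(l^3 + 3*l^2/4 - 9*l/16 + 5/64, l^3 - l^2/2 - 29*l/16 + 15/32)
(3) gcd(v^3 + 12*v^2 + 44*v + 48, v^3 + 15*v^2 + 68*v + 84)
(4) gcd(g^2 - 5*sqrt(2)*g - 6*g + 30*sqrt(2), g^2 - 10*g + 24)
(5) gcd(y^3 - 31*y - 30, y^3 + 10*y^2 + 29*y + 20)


(1) = gcd((w - 6)*(w + 1)^2, (w - 6)*(w + 7)^2) = w - 6
(2) = l^2 + l - 5/16
(3) = gcd((v + 2)*(v + 4)*(v + 6), (v + 2)*(v + 6)*(v + 7)) = v^2 + 8*v + 12
(4) = gcd((g - 6)*(g - 5*sqrt(2)), (g - 6)*(g - 4)) = g - 6
(5) = gcd((y - 6)*(y + 1)*(y + 5), (y + 1)*(y + 4)*(y + 5)) = y^2 + 6*y + 5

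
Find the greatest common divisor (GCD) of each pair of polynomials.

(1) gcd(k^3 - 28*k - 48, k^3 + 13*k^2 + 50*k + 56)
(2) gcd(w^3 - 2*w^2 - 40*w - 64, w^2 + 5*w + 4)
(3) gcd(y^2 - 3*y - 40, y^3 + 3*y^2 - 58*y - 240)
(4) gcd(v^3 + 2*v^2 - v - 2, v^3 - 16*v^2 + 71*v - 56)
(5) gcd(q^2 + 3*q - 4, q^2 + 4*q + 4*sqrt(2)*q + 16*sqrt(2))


(1) = k^2 + 6*k + 8
(2) = gcd((w - 8)*(w + 2)*(w + 4), (w + 1)*(w + 4)) = w + 4
(3) = y^2 - 3*y - 40
(4) = v - 1
(5) = q + 4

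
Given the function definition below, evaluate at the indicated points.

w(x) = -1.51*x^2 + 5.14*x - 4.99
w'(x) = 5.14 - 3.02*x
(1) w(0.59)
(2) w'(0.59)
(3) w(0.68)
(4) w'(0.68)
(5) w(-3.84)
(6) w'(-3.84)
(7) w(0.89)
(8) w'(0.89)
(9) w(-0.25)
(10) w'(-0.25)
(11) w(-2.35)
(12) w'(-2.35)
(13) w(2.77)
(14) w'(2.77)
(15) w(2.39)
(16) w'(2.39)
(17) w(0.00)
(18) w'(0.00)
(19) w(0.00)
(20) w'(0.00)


(1) = -2.48
(2) = 3.36
(3) = -2.19
(4) = 3.09
(5) = -46.99
(6) = 16.74
(7) = -1.61
(8) = 2.45
(9) = -6.37
(10) = 5.89
(11) = -25.41
(12) = 12.24
(13) = -2.34
(14) = -3.23
(15) = -1.33
(16) = -2.08
(17) = -4.99
(18) = 5.14
(19) = -4.99
(20) = 5.14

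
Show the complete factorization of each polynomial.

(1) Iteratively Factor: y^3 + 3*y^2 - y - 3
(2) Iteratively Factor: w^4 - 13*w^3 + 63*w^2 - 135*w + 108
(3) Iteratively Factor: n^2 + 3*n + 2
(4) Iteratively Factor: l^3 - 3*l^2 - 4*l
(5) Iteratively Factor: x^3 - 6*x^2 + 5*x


(1) = (y + 3)*(y^2 - 1) = (y + 1)*(y + 3)*(y - 1)
(2) = (w - 4)*(w^3 - 9*w^2 + 27*w - 27) = (w - 4)*(w - 3)*(w^2 - 6*w + 9) = (w - 4)*(w - 3)^2*(w - 3)
(3) = (n + 1)*(n + 2)
(4) = (l)*(l^2 - 3*l - 4) = l*(l + 1)*(l - 4)
(5) = (x - 1)*(x^2 - 5*x) = (x - 5)*(x - 1)*(x)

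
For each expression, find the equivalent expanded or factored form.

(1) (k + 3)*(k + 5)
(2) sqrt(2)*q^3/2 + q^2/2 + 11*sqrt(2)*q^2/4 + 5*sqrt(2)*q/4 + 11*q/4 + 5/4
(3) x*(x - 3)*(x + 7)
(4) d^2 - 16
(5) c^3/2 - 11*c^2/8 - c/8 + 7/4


(1) = k^2 + 8*k + 15
(2) = (q + 1/2)*(q + 5)*(sqrt(2)*q/2 + 1/2)
(3) = x^3 + 4*x^2 - 21*x
(4) = (d - 4)*(d + 4)
(5) = (c/2 + 1/2)*(c - 2)*(c - 7/4)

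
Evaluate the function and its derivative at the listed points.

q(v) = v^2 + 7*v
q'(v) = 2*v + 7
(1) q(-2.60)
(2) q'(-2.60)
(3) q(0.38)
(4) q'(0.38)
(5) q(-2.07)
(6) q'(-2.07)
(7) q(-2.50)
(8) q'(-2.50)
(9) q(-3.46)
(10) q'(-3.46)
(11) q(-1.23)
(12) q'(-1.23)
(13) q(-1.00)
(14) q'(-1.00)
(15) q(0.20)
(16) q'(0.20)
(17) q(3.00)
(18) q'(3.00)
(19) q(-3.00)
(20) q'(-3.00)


(1) = -11.44
(2) = 1.80
(3) = 2.80
(4) = 7.76
(5) = -10.21
(6) = 2.86
(7) = -11.25
(8) = 2.00
(9) = -12.25
(10) = 0.08
(11) = -7.10
(12) = 4.54
(13) = -6.00
(14) = 5.00
(15) = 1.44
(16) = 7.40
(17) = 30.00
(18) = 13.00
(19) = -12.00
(20) = 1.00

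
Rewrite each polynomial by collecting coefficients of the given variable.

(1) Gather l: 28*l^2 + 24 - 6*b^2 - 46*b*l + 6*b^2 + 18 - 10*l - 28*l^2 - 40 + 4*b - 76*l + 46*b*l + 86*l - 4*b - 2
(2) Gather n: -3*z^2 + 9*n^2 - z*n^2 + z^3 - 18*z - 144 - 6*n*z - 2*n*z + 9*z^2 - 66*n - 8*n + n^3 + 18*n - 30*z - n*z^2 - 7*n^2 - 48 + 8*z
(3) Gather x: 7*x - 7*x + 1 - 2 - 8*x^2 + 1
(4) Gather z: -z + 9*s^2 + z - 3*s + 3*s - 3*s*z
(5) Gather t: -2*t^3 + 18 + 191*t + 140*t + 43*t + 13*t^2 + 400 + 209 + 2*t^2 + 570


(1) = 0
(2) = n^3 + n^2*(2 - z) + n*(-z^2 - 8*z - 56) + z^3 + 6*z^2 - 40*z - 192
(3) = -8*x^2
(4) = 9*s^2 - 3*s*z
(5) = -2*t^3 + 15*t^2 + 374*t + 1197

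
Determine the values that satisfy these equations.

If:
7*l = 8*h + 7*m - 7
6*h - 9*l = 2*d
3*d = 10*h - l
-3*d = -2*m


Then:
d = 147/274
h = 175/1096
l = -7/548
m = 441/548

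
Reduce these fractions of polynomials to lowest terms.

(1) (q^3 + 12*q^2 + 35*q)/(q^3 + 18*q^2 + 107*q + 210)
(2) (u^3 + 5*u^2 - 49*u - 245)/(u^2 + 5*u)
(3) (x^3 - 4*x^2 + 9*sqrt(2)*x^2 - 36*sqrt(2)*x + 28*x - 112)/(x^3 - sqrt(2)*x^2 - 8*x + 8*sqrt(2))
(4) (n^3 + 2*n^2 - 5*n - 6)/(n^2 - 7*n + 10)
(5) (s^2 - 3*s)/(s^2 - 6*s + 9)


(1) = q/(q + 6)
(2) = (u^2 - 49)/u
(3) = (x^2 + x*(-4 + 7*sqrt(2)) - 28*sqrt(2))/(x^2 - 3*sqrt(2)*x + 4)
(4) = (n^2 + 4*n + 3)/(n - 5)
(5) = s/(s - 3)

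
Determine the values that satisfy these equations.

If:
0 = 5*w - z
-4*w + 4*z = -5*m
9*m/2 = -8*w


Then:
m = 0
w = 0
z = 0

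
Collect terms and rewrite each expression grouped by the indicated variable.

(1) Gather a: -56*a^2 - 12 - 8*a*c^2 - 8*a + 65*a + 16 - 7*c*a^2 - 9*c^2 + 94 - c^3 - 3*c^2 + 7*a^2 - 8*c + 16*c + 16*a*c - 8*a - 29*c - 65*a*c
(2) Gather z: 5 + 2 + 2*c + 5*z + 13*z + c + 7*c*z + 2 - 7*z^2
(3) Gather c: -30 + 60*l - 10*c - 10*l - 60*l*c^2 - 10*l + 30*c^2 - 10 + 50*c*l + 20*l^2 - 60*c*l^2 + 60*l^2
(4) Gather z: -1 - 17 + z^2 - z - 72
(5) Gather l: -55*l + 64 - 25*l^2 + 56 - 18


(1) = a^2*(-7*c - 49) + a*(-8*c^2 - 49*c + 49) - c^3 - 12*c^2 - 21*c + 98
(2) = 3*c - 7*z^2 + z*(7*c + 18) + 9
(3) = c^2*(30 - 60*l) + c*(-60*l^2 + 50*l - 10) + 80*l^2 + 40*l - 40
(4) = z^2 - z - 90
(5) = -25*l^2 - 55*l + 102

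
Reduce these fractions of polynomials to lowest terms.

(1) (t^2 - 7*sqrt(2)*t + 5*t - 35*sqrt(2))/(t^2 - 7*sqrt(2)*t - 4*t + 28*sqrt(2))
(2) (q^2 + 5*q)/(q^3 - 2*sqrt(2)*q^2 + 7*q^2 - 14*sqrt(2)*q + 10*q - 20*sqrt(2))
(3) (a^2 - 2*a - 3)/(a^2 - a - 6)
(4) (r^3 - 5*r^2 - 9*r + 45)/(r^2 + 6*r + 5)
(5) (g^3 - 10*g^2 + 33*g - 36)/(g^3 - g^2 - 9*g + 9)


(1) = (t + 5)/(t - 4)
(2) = q/(q^2 + q*(2 - 2*sqrt(2)) - 4*sqrt(2))
(3) = (a + 1)/(a + 2)
(4) = (r^3 - 5*r^2 - 9*r + 45)/(r^2 + 6*r + 5)
(5) = (g^2 - 7*g + 12)/(g^2 + 2*g - 3)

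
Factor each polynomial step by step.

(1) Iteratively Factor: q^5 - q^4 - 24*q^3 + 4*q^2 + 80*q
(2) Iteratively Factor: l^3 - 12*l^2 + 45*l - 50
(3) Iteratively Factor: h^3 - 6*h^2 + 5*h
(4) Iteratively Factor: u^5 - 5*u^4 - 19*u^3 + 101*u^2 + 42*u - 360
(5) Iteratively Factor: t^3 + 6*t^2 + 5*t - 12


(1) = (q - 5)*(q^4 + 4*q^3 - 4*q^2 - 16*q) = q*(q - 5)*(q^3 + 4*q^2 - 4*q - 16) = q*(q - 5)*(q - 2)*(q^2 + 6*q + 8) = q*(q - 5)*(q - 2)*(q + 4)*(q + 2)
(2) = (l - 5)*(l^2 - 7*l + 10) = (l - 5)*(l - 2)*(l - 5)
(3) = (h - 5)*(h^2 - h) = (h - 5)*(h - 1)*(h)
(4) = (u - 5)*(u^4 - 19*u^2 + 6*u + 72) = (u - 5)*(u - 3)*(u^3 + 3*u^2 - 10*u - 24) = (u - 5)*(u - 3)*(u + 2)*(u^2 + u - 12) = (u - 5)*(u - 3)^2*(u + 2)*(u + 4)
(5) = (t - 1)*(t^2 + 7*t + 12) = (t - 1)*(t + 4)*(t + 3)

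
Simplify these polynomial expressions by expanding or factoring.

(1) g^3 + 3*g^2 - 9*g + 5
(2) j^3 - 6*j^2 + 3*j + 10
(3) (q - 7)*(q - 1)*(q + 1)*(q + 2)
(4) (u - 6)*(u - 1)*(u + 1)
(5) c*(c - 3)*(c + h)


(1) = (g - 1)^2*(g + 5)
(2) = (j - 5)*(j - 2)*(j + 1)
(3) = q^4 - 5*q^3 - 15*q^2 + 5*q + 14
(4) = u^3 - 6*u^2 - u + 6
(5) = c^3 + c^2*h - 3*c^2 - 3*c*h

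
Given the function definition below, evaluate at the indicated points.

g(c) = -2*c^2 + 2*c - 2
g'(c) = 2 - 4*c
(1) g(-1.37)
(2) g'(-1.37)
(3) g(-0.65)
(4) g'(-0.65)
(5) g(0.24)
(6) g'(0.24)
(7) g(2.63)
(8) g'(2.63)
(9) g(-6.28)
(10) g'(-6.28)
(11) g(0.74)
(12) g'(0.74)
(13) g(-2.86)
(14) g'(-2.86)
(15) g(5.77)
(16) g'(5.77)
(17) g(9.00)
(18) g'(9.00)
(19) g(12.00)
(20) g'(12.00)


(1) = -8.49
(2) = 7.48
(3) = -4.15
(4) = 4.60
(5) = -1.64
(6) = 1.04
(7) = -10.57
(8) = -8.52
(9) = -93.44
(10) = 27.12
(11) = -1.62
(12) = -0.96
(13) = -24.08
(14) = 13.44
(15) = -57.05
(16) = -21.08
(17) = -146.00
(18) = -34.00
(19) = -266.00
(20) = -46.00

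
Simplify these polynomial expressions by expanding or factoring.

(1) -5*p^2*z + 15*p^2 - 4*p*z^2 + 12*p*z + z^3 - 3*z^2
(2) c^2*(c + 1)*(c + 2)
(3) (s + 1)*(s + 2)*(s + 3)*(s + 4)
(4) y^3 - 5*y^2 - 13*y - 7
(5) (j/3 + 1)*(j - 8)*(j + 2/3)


(1) = (-5*p + z)*(p + z)*(z - 3)
(2) = c^4 + 3*c^3 + 2*c^2
(3) = s^4 + 10*s^3 + 35*s^2 + 50*s + 24
(4) = (y - 7)*(y + 1)^2
(5) = j^3/3 - 13*j^2/9 - 82*j/9 - 16/3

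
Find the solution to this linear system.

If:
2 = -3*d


Then:
d = -2/3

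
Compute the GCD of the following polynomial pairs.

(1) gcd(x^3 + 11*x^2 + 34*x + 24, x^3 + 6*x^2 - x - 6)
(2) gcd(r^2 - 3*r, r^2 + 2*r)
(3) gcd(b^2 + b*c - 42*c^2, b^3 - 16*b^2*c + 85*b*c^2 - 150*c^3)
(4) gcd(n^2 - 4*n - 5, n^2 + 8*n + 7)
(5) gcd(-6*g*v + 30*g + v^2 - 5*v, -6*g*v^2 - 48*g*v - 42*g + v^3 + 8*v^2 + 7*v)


(1) = gcd((x + 1)*(x + 4)*(x + 6), (x - 1)*(x + 1)*(x + 6)) = x^2 + 7*x + 6
(2) = gcd(r*(r - 3), r*(r + 2)) = r
(3) = b - 6*c
(4) = gcd((n - 5)*(n + 1), (n + 1)*(n + 7)) = n + 1
(5) = gcd((-6*g + v)*(v - 5), (-6*g + v)*(v + 1)*(v + 7)) = -6*g + v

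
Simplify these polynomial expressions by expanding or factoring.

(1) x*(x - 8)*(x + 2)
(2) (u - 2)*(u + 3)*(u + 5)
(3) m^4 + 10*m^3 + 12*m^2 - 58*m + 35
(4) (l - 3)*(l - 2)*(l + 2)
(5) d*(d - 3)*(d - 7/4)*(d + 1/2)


(1) = x^3 - 6*x^2 - 16*x
(2) = u^3 + 6*u^2 - u - 30
(3) = (m - 1)^2*(m + 5)*(m + 7)
(4) = l^3 - 3*l^2 - 4*l + 12
(5) = d^4 - 17*d^3/4 + 23*d^2/8 + 21*d/8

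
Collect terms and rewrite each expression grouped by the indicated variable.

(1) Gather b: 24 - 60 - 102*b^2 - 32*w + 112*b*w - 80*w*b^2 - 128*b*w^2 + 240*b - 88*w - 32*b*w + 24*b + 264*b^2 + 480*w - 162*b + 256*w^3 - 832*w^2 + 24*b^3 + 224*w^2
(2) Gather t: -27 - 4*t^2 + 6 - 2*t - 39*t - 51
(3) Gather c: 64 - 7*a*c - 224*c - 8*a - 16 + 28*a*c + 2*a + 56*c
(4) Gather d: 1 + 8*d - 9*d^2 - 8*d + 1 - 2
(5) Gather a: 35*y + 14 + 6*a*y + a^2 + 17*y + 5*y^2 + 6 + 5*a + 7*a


(1) = 24*b^3 + b^2*(162 - 80*w) + b*(-128*w^2 + 80*w + 102) + 256*w^3 - 608*w^2 + 360*w - 36
(2) = -4*t^2 - 41*t - 72
(3) = -6*a + c*(21*a - 168) + 48
(4) = -9*d^2
(5) = a^2 + a*(6*y + 12) + 5*y^2 + 52*y + 20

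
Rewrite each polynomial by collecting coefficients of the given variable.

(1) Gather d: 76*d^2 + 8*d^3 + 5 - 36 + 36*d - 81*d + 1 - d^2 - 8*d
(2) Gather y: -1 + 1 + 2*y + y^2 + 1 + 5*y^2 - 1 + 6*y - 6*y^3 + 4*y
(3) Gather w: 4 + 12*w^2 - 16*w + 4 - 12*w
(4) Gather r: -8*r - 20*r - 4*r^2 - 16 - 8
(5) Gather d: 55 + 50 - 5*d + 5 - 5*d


(1) = 8*d^3 + 75*d^2 - 53*d - 30
(2) = -6*y^3 + 6*y^2 + 12*y
(3) = 12*w^2 - 28*w + 8
(4) = -4*r^2 - 28*r - 24
(5) = 110 - 10*d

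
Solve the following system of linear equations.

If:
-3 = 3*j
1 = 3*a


Then:
a = 1/3
j = -1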